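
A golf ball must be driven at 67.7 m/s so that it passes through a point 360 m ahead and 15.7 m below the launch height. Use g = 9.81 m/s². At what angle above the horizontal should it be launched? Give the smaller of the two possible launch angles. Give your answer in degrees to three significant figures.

Trajectory: y = x tanθ − g x² (1 + tan²θ)/(2v₀²). With x = 360, y = −15.7, v₀ = 67.7, g = 9.81:
138.7 tan²θ − 360 tanθ + (123.0) = 0.
tanθ = [360 ± √(360² − 4 × 138.7 × (123.0))] / (2 × 138.7) = (360 ± 247.7) / 277.4, giving tanθ = 0.4048 or 2.191.
θ = 22.04° or 65.47°; the smaller is 22.04°.

22.0°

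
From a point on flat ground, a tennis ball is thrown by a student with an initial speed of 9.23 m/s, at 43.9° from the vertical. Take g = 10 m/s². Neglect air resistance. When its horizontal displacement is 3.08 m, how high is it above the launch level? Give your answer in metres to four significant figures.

2.043 m

Components: vₓ = 9.230 sin 43.9° = 6.400 m/s, v_y0 = 9.230 cos 43.9° = 6.651 m/s.
At x = 3.08 m, t = x/vₓ = 3.08/6.400 = 0.4812 s.
Height: y = v_y0 t − ½ g t² = 6.651 × 0.4812 − 5.000 × 0.4812² = 3.201 − 1.158 = 2.043 m.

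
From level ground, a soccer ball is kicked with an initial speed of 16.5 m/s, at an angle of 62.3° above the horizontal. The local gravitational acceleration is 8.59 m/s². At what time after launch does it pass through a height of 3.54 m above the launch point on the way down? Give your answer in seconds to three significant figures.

vₓ = 16.50 cos 62.3° = 7.670 m/s; v_y0 = 16.50 sin 62.3° = 14.61 m/s.
Require v_y0 t − ½ g t² = 3.54, i.e. 4.295 t² − 14.61 t + 3.54 = 0.
t = [14.61 ± √(14.61² − 2·8.59·3.54)] / 8.59 = (14.61 ± 12.35) / 8.59, so t = 0.2626 s or t = 3.139 s.
The descending-branch root is 3.139 s.

3.14 s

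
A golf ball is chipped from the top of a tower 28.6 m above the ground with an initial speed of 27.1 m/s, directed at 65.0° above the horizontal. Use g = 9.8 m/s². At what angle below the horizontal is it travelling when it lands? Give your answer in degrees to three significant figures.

vₓ = 27.10 cos 65.0° = 11.45 m/s; v_y0 = 27.10 sin 65.0° = 24.56 m/s.
Vertical motion (up positive, ground at y = 0): 4.900 t² − (24.56) t − 28.6 = 0, so t = (24.56 + √(24.56² + 2·9.80·28.6)) / 9.80 = (24.56 + 34.11) / 9.80 = 5.987 s.
At impact: v_y = v_y0 − g t = −34.11 m/s; vₓ = 11.45 m/s.
Angle below horizontal: arctan(|v_y|/vₓ) = arctan(34.11/11.45) = 71.44°.

71.4°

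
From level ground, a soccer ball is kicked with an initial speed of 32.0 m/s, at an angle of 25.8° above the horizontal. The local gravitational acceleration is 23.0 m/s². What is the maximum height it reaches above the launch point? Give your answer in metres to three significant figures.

4.22 m

Horizontal component vₓ = 32.00 cos 25.8° = 28.81 m/s; vertical v_y0 = 32.00 sin 25.8° = 13.93 m/s.
Peak height H = v_y0² / (2g) = 193.97 / 46.00 = 4.217 m.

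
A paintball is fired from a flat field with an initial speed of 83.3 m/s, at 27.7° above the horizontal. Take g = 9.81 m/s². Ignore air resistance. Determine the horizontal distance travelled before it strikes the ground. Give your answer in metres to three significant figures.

Resolve: vₓ = 83.30 cos 27.7° = 73.75 m/s and v_y0 = 83.30 sin 27.7° = 38.72 m/s.
Flight time T = 2 v_y0 / g = 7.894 s.
Horizontal distance R = vₓ T = 73.75 × 7.894 = 582.2 m.

582 m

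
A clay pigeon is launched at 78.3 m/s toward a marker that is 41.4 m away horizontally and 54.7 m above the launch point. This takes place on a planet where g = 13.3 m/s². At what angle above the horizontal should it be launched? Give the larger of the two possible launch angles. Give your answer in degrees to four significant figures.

87.25°

Trajectory: y = x tanθ − g x² (1 + tan²θ)/(2v₀²). With x = 41.4, y = 54.7, v₀ = 78.3, g = 13.3:
1.859 tan²θ − 41.4 tanθ + (56.56) = 0.
tanθ = [41.4 ± √(41.4² − 4 × 1.859 × (56.56))] / (2 × 1.859) = (41.4 ± 35.96) / 3.718, giving tanθ = 1.462 or 20.81.
θ = 55.63° or 87.25°; the larger is 87.25°.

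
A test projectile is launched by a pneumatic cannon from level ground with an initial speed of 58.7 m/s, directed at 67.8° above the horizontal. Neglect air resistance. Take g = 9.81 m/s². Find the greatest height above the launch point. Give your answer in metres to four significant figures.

vₓ = 58.70 cos 67.8° = 22.18 m/s; v_y0 = 58.70 sin 67.8° = 54.35 m/s.
At the apex v_y = 0, so H = v_y0²/(2g) = 54.35²/19.62 = 150.5 m.

150.5 m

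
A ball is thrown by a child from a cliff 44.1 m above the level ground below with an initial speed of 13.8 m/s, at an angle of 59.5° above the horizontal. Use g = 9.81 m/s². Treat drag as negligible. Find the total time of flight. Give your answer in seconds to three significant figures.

vₓ = 13.80 cos 59.5° = 7.004 m/s; v_y0 = 13.80 sin 59.5° = 11.89 m/s.
Vertical motion (up positive, ground at y = 0): 4.905 t² − (11.89) t − 44.1 = 0, so t = (11.89 + √(11.89² + 2·9.81·44.1)) / 9.81 = (11.89 + 31.73) / 9.81 = 4.446 s.

4.45 s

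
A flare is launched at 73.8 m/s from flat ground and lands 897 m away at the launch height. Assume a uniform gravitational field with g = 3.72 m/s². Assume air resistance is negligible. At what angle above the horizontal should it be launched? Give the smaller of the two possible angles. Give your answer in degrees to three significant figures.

18.9°

R = v₀² sin 2θ / g gives sin 2θ = gR/v₀² = 3.72·897/73.8² = 0.6127.
2θ = 37.78° or 180° − 37.78° = 142.2°, so θ = 18.89° or 71.11°.
The smaller angle is 18.89°.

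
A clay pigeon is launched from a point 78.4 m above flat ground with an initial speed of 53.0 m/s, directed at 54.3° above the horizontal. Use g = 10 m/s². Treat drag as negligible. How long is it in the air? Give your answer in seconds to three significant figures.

10.2 s

vₓ = 53.00 cos 54.3° = 30.93 m/s; v_y0 = 53.00 sin 54.3° = 43.04 m/s.
With up positive and y = 0 at the ground: y(t) = 78.4 + (43.04) t − 5.000 t². Setting y = 0 and taking the positive root: t = [43.04 + √(43.04² + 2·10.0·78.4)] / 10.0 = (43.04 + 58.48) / 10.0 = 10.15 s.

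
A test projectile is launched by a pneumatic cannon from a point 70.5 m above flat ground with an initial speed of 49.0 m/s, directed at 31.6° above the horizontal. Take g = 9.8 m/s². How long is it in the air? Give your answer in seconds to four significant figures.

7.230 s

Horizontal component vₓ = 49.00 cos 31.6° = 41.73 m/s; vertical v_y0 = 49.00 sin 31.6° = 25.68 m/s.
Vertical motion (up positive, ground at y = 0): 4.900 t² − (25.68) t − 70.5 = 0, so t = (25.68 + √(25.68² + 2·9.80·70.5)) / 9.80 = (25.68 + 45.18) / 9.80 = 7.230 s.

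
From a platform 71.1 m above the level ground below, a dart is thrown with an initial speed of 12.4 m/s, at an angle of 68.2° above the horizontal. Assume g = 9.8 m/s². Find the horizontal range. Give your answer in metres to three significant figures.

Horizontal component vₓ = 12.40 cos 68.2° = 4.605 m/s; vertical v_y0 = 12.40 sin 68.2° = 11.51 m/s.
With up positive and y = 0 at the ground: y(t) = 71.1 + (11.51) t − 4.900 t². Setting y = 0 and taking the positive root: t = [11.51 + √(11.51² + 2·9.80·71.1)] / 9.80 = (11.51 + 39.07) / 9.80 = 5.161 s.
Horizontal distance: R = vₓ t = 4.605 × 5.161 = 23.77 m.

23.8 m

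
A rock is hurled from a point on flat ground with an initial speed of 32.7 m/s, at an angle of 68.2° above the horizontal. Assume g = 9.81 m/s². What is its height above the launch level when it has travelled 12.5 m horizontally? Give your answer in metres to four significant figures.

vₓ = 32.70 cos 68.2° = 12.14 m/s; v_y0 = 32.70 sin 68.2° = 30.36 m/s.
At x = 12.5 m, t = x/vₓ = 12.5/12.14 = 1.029 s.
Height: y = v_y0 t − ½ g t² = 30.36 × 1.029 − 4.905 × 1.029² = 31.25 − 5.197 = 26.06 m.

26.06 m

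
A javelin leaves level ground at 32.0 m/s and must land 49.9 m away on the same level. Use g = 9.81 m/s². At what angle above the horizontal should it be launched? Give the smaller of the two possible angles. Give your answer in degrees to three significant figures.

14.3°

R = v₀² sin 2θ / g gives sin 2θ = gR/v₀² = 9.81·49.9/32.0² = 0.4780.
2θ = 28.56° or 180° − 28.56° = 151.4°, so θ = 14.28° or 75.72°.
The smaller angle is 14.28°.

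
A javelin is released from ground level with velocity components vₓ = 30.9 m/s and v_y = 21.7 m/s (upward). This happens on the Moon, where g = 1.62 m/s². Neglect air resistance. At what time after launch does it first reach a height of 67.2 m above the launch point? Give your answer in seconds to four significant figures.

Height y(t) = 21.70 t − 0.8100 t² = 67.2 gives 0.8100 t² − 21.70 t + 67.2 = 0.
Quadratic formula: t = (21.70 ± √253.16) / 1.62 = (21.70 ± 15.91) / 1.62 → t = 3.573 s or 23.22 s.
The first (ascending) time is 3.573 s.

3.573 s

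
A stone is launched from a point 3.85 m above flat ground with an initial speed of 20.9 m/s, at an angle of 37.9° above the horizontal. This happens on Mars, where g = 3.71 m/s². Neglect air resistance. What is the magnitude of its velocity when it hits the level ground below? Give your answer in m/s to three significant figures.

vₓ = 20.90 cos 37.9° = 16.49 m/s; v_y0 = 20.90 sin 37.9° = 12.84 m/s.
Vertical motion (up positive, ground at y = 0): 1.855 t² − (12.84) t − 3.85 = 0, so t = (12.84 + √(12.84² + 2·3.71·3.85)) / 3.71 = (12.84 + 13.91) / 3.71 = 7.209 s.
Vertical velocity at impact: v_y = v_y0 − g t = 12.84 − 3.71 × 7.209 = −13.91 m/s.
Speed: |v| = √(vₓ² + v_y²) = √(16.49² + 13.91²) = 21.57 m/s.

21.6 m/s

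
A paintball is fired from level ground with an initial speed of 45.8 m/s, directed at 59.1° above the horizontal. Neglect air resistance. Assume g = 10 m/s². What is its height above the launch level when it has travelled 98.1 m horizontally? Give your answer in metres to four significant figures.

Horizontal component vₓ = 45.80 cos 59.1° = 23.52 m/s; vertical v_y0 = 45.80 sin 59.1° = 39.30 m/s.
x = vₓ t ⇒ t = 98.1/23.52 = 4.171 s.
Height: y = v_y0 t − ½ g t² = 39.30 × 4.171 − 5.000 × 4.171² = 163.9 − 86.98 = 76.93 m.

76.93 m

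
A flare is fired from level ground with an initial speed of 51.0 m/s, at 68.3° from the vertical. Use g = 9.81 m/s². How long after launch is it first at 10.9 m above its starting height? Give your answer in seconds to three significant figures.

Horizontal component vₓ = 51.00 sin 68.3° = 47.39 m/s; vertical v_y0 = 51.00 cos 68.3° = 18.86 m/s.
Height y(t) = 18.86 t − 4.905 t² = 10.9 gives 4.905 t² − 18.86 t + 10.9 = 0.
Quadratic formula: t = (18.86 ± √141.73) / 9.81 = (18.86 ± 11.91) / 9.81 → t = 0.7087 s or 3.136 s.
The first (ascending) time is 0.7087 s.

0.709 s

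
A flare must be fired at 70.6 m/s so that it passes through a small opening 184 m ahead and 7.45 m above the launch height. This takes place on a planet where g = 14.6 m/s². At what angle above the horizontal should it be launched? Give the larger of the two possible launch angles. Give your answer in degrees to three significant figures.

Trajectory: y = x tanθ − g x² (1 + tan²θ)/(2v₀²). With x = 184, y = 7.45, v₀ = 70.6, g = 14.6:
49.58 tan²θ − 184 tanθ + (57.03) = 0.
tanθ = [184 ± √(184² − 4 × 49.58 × (57.03))] / (2 × 49.58) = (184 ± 150.1) / 99.17, giving tanθ = 0.3414 or 3.369.
θ = 18.85° or 73.47°; the larger is 73.47°.

73.5°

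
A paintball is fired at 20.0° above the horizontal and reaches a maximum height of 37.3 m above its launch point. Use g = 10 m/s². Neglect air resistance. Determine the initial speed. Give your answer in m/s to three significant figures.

At the peak v_y = 0, so v_y0 = √(2gH) = √(2 × 10.0 × 37.3) = 27.31 m/s.
v_y0 = v₀ sin θ ⇒ v₀ = 27.31 / sin 20.0° = 79.86 m/s.

79.9 m/s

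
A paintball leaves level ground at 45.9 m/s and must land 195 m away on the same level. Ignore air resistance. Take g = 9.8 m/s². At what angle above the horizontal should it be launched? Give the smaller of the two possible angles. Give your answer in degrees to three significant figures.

From R = (v₀²/g) sin 2θ: sin 2θ = 9.80 × 195 / 2106.8 = 0.9071.
2θ = 65.10° or 180° − 65.10° = 114.9°, so θ = 32.55° or 57.45°.
The smaller angle is 32.55°.

32.6°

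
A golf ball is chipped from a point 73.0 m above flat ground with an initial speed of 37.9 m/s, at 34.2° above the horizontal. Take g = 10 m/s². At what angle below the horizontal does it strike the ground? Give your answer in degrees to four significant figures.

Resolve: vₓ = 37.90 cos 34.2° = 31.35 m/s and v_y0 = 37.90 sin 34.2° = 21.30 m/s.
The projectile lands when y = 73.0 + (21.30) t − ½·10.0·t² = 0. Positive root: t = (21.30 + √(21.30² + 2·10.0·73.0)) / 10.0 = (21.30 + 43.75) / 10.0 = 6.505 s.
At impact: v_y = v_y0 − g t = −43.75 m/s; vₓ = 31.35 m/s.
Angle below horizontal: arctan(|v_y|/vₓ) = arctan(43.75/31.35) = 54.38°.

54.38°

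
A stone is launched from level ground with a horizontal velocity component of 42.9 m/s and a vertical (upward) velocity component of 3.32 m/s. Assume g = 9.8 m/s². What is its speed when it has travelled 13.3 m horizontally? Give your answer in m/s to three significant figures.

x = vₓ t ⇒ t = 13.3/42.90 = 0.3100 s.
Vertical velocity there: v_y = v_y0 − g t = 3.320 − 9.80 × 0.3100 = 0.2818 m/s.
Speed: √(vₓ² + v_y²) = √(42.90² + 0.2818²) = 42.90 m/s.

42.9 m/s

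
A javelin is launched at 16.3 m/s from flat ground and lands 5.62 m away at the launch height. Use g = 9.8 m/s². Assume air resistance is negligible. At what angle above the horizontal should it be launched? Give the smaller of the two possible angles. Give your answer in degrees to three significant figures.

R = v₀² sin 2θ / g gives sin 2θ = gR/v₀² = 9.80·5.62/16.3² = 0.2073.
2θ = 11.96° or 180° − 11.96° = 168.0°, so θ = 5.982° or 84.02°.
The smaller angle is 5.982°.

5.98°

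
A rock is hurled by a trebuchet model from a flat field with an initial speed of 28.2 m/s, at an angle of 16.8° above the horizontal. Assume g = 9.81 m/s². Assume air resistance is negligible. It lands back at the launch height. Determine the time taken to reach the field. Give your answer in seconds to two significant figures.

1.7 s

Resolve: vₓ = 28.20 cos 16.8° = 27.00 m/s and v_y0 = 28.20 sin 16.8° = 8.151 m/s.
Time of flight on level ground: T = 2 v_y0 / g = 2 × 8.151 / 9.81 = 1.662 s.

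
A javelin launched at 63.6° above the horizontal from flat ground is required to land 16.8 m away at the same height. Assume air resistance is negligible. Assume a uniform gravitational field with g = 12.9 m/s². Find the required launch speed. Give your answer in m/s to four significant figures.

16.49 m/s

On level ground R = v₀² sin 2θ / g ⇒ v₀ = √(gR / sin 2θ).
v₀ = √(12.9 × 16.8 / sin 127.2°) = √(216.7 / 0.7965) = √272.08 = 16.49 m/s.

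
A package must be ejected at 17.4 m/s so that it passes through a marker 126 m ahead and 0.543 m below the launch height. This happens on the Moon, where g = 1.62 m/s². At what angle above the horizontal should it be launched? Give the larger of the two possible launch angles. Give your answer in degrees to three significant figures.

68.8°

Trajectory: y = x tanθ − g x² (1 + tan²θ)/(2v₀²). With x = 126, y = −0.543, v₀ = 17.4, g = 1.62:
42.47 tan²θ − 126 tanθ + (41.93) = 0.
tanθ = [126 ± √(126² − 4 × 42.47 × (41.93))] / (2 × 42.47) = (126 ± 93.55) / 84.95, giving tanθ = 0.3820 or 2.585.
θ = 20.91° or 68.85°; the larger is 68.85°.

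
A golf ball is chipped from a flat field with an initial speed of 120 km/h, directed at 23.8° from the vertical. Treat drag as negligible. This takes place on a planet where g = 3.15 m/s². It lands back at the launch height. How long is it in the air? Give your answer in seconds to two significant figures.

Convert: 120 km/h = 120/3.6 = 33.33 m/s.
Resolve: vₓ = 33.33 sin 23.8° = 13.45 m/s and v_y0 = 33.33 cos 23.8° = 30.50 m/s.
Time of flight on level ground: T = 2 v_y0 / g = 2 × 30.50 / 3.15 = 19.36 s.

19 s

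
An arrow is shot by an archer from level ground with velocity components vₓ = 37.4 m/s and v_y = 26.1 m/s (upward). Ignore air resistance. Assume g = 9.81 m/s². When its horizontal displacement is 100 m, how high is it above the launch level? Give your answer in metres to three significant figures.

x = vₓ t ⇒ t = 100/37.40 = 2.674 s.
Height: y = v_y0 t − ½ g t² = 26.10 × 2.674 − 4.905 × 2.674² = 69.79 − 35.07 = 34.72 m.

34.7 m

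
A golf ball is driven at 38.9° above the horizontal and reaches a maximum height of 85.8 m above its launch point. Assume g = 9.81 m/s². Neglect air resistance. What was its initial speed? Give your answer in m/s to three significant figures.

At the peak v_y = 0, so v_y0 = √(2gH) = √(2 × 9.81 × 85.8) = 41.03 m/s.
v_y0 = v₀ sin θ ⇒ v₀ = 41.03 / sin 38.9° = 65.34 m/s.

65.3 m/s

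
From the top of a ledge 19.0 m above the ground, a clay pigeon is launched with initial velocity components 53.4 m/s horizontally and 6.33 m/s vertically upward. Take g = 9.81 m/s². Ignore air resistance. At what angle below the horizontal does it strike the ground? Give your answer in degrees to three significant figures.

Vertical motion (up positive, ground at y = 0): 4.905 t² − (6.330) t − 19.0 = 0, so t = (6.330 + √(6.330² + 2·9.81·19.0)) / 9.81 = (6.330 + 20.32) / 9.81 = 2.716 s.
At impact: v_y = v_y0 − g t = −20.32 m/s; vₓ = 53.40 m/s.
Angle below horizontal: arctan(|v_y|/vₓ) = arctan(20.32/53.40) = 20.83°.

20.8°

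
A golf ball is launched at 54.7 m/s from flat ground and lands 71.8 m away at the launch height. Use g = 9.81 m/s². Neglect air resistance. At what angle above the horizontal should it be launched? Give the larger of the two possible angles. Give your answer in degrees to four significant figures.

83.19°

Level-ground range R = v₀² sin(2θ)/g ⇒ sin(2θ) = gR/v₀² = 9.81 × 71.8 / 54.7² = 0.2354.
2θ = 13.62° or 180° − 13.62° = 166.4°, so θ = 6.808° or 83.19°.
The larger angle is 83.19°.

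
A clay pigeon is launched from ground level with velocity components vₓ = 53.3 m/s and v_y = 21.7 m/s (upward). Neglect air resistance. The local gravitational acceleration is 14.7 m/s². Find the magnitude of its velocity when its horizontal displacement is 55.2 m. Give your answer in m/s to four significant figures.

53.69 m/s

Time to reach x = 55.2 m: t = x/vₓ = 55.2/53.30 = 1.036 s.
Vertical velocity there: v_y = v_y0 − g t = 21.70 − 14.7 × 1.036 = 6.476 m/s.
Speed: √(vₓ² + v_y²) = √(53.30² + 6.476²) = 53.69 m/s.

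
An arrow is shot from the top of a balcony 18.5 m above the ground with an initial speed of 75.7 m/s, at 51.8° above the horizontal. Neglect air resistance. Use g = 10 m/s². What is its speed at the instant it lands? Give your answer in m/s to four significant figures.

78.11 m/s

vₓ = 75.70 cos 51.8° = 46.81 m/s; v_y0 = 75.70 sin 51.8° = 59.49 m/s.
The projectile lands when y = 18.5 + (59.49) t − ½·10.0·t² = 0. Positive root: t = (59.49 + √(59.49² + 2·10.0·18.5)) / 10.0 = (59.49 + 62.52) / 10.0 = 12.20 s.
Vertical velocity at impact: v_y = v_y0 − g t = 59.49 − 10.0 × 12.20 = −62.52 m/s.
Speed: |v| = √(vₓ² + v_y²) = √(46.81² + 62.52²) = 78.11 m/s.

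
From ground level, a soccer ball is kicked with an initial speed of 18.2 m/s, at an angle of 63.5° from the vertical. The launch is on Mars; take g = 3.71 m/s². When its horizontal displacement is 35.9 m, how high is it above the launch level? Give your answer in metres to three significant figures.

Horizontal component vₓ = 18.20 sin 63.5° = 16.29 m/s; vertical v_y0 = 18.20 cos 63.5° = 8.121 m/s.
At x = 35.9 m, t = x/vₓ = 35.9/16.29 = 2.204 s.
Height: y = v_y0 t − ½ g t² = 8.121 × 2.204 − 1.855 × 2.204² = 17.90 − 9.012 = 8.887 m.

8.89 m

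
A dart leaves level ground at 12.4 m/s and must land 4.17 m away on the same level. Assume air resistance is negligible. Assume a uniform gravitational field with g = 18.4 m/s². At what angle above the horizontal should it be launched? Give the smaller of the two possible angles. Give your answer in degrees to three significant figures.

R = v₀² sin 2θ / g gives sin 2θ = gR/v₀² = 18.4·4.17/12.4² = 0.4990.
2θ = 29.93° or 180° − 29.93° = 150.1°, so θ = 14.97° or 75.03°.
The smaller angle is 14.97°.

15.0°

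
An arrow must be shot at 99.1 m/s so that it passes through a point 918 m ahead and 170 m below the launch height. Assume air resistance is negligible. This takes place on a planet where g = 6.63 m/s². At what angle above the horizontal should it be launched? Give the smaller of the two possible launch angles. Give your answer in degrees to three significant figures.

7.40°

Trajectory: y = x tanθ − g x² (1 + tan²θ)/(2v₀²). With x = 918, y = −170, v₀ = 99.1, g = 6.63:
284.5 tan²θ − 918 tanθ + (114.5) = 0.
tanθ = [918 ± √(918² − 4 × 284.5 × (114.5))] / (2 × 284.5) = (918 ± 844.1) / 568.9, giving tanθ = 0.1299 or 3.097.
θ = 7.402° or 72.11°; the smaller is 7.402°.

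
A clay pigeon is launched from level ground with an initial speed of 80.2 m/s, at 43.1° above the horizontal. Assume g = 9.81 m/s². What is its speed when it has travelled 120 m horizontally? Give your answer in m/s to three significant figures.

Resolve: vₓ = 80.20 cos 43.1° = 58.56 m/s and v_y0 = 80.20 sin 43.1° = 54.80 m/s.
At x = 120 m, t = x/vₓ = 120/58.56 = 2.049 s.
Vertical velocity there: v_y = v_y0 − g t = 54.80 − 9.81 × 2.049 = 34.70 m/s.
Speed: √(vₓ² + v_y²) = √(58.56² + 34.70²) = 68.07 m/s.

68.1 m/s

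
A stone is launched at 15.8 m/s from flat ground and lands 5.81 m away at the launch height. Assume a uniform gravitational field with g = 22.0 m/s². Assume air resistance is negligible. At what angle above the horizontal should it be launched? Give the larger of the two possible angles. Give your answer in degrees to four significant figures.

Level-ground range R = v₀² sin(2θ)/g ⇒ sin(2θ) = gR/v₀² = 22.0 × 5.81 / 15.8² = 0.5120.
2θ = 30.80° or 180° − 30.80° = 149.2°, so θ = 15.40° or 74.60°.
The larger angle is 74.60°.

74.60°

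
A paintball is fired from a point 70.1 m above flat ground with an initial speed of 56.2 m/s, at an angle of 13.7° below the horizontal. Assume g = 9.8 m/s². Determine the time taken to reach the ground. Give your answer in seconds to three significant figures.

2.66 s

Components: vₓ = 56.20 cos 13.7° = 54.60 m/s, v_y0 = −13.31 m/s (downward).
Vertical motion (up positive, ground at y = 0): 4.900 t² − (−13.31) t − 70.1 = 0, so t = (−13.31 + √(13.31² + 2·9.80·70.1)) / 9.80 = (−13.31 + 39.38) / 9.80 = 2.661 s.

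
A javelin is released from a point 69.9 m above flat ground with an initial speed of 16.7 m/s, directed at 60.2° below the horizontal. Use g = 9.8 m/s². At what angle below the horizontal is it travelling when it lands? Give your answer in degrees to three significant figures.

Resolve: vₓ = 16.70 cos 60.2° = 8.299 m/s and v_y0 = −14.49 m/s (downward).
With up positive and y = 0 at the ground: y(t) = 69.9 + (−14.49) t − 4.900 t². Setting y = 0 and taking the positive root: t = [−14.49 + √(14.49² + 2·9.80·69.9)] / 9.80 = (−14.49 + 39.75) / 9.80 = 2.577 s.
At impact: v_y = v_y0 − g t = −39.75 m/s; vₓ = 8.299 m/s.
Angle below horizontal: arctan(|v_y|/vₓ) = arctan(39.75/8.299) = 78.21°.

78.2°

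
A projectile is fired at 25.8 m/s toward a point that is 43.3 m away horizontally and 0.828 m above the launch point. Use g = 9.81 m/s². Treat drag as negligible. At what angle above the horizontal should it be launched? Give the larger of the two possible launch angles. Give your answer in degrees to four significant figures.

Trajectory: y = x tanθ − g x² (1 + tan²θ)/(2v₀²). With x = 43.3, y = 0.828, v₀ = 25.8, g = 9.81:
13.82 tan²θ − 43.3 tanθ + (14.64) = 0.
tanθ = [43.3 ± √(43.3² − 4 × 13.82 × (14.64))] / (2 × 13.82) = (43.3 ± 32.64) / 27.63, giving tanθ = 0.3856 or 2.748.
θ = 21.09° or 70.01°; the larger is 70.01°.

70.01°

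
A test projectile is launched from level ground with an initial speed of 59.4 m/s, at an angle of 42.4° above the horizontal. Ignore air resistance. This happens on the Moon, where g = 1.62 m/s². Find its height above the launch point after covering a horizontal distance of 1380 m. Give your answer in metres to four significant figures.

458.4 m

Horizontal component vₓ = 59.40 cos 42.4° = 43.86 m/s; vertical v_y0 = 59.40 sin 42.4° = 40.05 m/s.
Time to reach x = 1380 m: t = x/vₓ = 1380/43.86 = 31.46 s.
Height: y = v_y0 t − ½ g t² = 40.05 × 31.46 − 0.8100 × 31.46² = 1260 − 801.7 = 458.4 m.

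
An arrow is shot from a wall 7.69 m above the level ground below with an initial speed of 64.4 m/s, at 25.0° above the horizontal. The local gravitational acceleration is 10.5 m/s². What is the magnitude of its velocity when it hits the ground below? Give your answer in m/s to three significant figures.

Components: vₓ = 64.40 cos 25.0° = 58.37 m/s, v_y0 = 64.40 sin 25.0° = 27.22 m/s.
Vertical motion (up positive, ground at y = 0): 5.250 t² − (27.22) t − 7.69 = 0, so t = (27.22 + √(27.22² + 2·10.5·7.69)) / 10.5 = (27.22 + 30.04) / 10.5 = 5.453 s.
Vertical velocity at impact: v_y = v_y0 − g t = 27.22 − 10.5 × 5.453 = −30.04 m/s.
Speed: |v| = √(vₓ² + v_y²) = √(58.37² + 30.04²) = 65.64 m/s.

65.6 m/s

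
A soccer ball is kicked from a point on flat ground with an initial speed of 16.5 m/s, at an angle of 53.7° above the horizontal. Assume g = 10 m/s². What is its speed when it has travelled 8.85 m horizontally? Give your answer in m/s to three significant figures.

Horizontal component vₓ = 16.50 cos 53.7° = 9.768 m/s; vertical v_y0 = 16.50 sin 53.7° = 13.30 m/s.
x = vₓ t ⇒ t = 8.85/9.768 = 0.9060 s.
Vertical velocity there: v_y = v_y0 − g t = 13.30 − 10.0 × 0.9060 = 4.238 m/s.
Speed: √(vₓ² + v_y²) = √(9.768² + 4.238²) = 10.65 m/s.

10.6 m/s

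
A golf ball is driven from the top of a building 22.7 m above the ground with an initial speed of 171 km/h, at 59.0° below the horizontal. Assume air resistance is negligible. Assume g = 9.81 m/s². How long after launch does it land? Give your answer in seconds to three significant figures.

Convert: 171 km/h = 171/3.6 = 47.50 m/s.
Horizontal component vₓ = 47.50 cos 59.0° = 24.46 m/s; vertical v_y0 = −40.72 m/s (downward).
The projectile lands when y = 22.7 + (−40.72) t − ½·9.81·t² = 0. Positive root: t = (−40.72 + √(40.72² + 2·9.81·22.7)) / 9.81 = (−40.72 + 45.86) / 9.81 = 0.5244 s.

0.524 s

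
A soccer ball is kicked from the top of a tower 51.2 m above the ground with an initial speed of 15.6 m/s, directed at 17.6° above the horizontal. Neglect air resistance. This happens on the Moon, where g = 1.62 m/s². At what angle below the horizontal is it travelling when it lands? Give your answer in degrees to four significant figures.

42.69°

vₓ = 15.60 cos 17.6° = 14.87 m/s; v_y0 = 15.60 sin 17.6° = 4.717 m/s.
With up positive and y = 0 at the ground: y(t) = 51.2 + (4.717) t − 0.8100 t². Setting y = 0 and taking the positive root: t = [4.717 + √(4.717² + 2·1.62·51.2)] / 1.62 = (4.717 + 13.72) / 1.62 = 11.38 s.
At impact: v_y = v_y0 − g t = −13.72 m/s; vₓ = 14.87 m/s.
Angle below horizontal: arctan(|v_y|/vₓ) = arctan(13.72/14.87) = 42.69°.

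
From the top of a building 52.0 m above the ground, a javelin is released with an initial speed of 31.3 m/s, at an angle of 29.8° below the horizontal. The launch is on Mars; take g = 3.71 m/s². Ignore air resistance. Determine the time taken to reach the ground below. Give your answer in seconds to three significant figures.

2.56 s

Horizontal component vₓ = 31.30 cos 29.8° = 27.16 m/s; vertical v_y0 = −15.56 m/s (downward).
Vertical motion (up positive, ground at y = 0): 1.855 t² − (−15.56) t − 52.0 = 0, so t = (−15.56 + √(15.56² + 2·3.71·52.0)) / 3.71 = (−15.56 + 25.06) / 3.71 = 2.561 s.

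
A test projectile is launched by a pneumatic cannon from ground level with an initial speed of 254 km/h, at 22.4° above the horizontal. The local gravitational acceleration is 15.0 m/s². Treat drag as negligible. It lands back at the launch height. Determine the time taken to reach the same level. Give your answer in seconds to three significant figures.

Convert: 254 km/h = 254/3.6 = 70.56 m/s.
vₓ = 70.56 cos 22.4° = 65.23 m/s; v_y0 = 70.56 sin 22.4° = 26.89 m/s.
Time of flight on level ground: T = 2 v_y0 / g = 2 × 26.89 / 15.0 = 3.585 s.

3.58 s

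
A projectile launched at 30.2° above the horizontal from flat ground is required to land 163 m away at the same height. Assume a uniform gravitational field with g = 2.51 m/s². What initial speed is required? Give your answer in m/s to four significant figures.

21.69 m/s

Level-ground range: R = v₀² sin(2θ)/g, so v₀ = √(gR / sin 2θ).
v₀ = √(2.51 × 163 / sin 60.40°) = √(409.1 / 0.8695) = √470.54 = 21.69 m/s.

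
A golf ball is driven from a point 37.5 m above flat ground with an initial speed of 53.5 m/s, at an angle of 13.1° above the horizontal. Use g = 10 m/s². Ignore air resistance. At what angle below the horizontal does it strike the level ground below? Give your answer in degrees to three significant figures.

Resolve: vₓ = 53.50 cos 13.1° = 52.11 m/s and v_y0 = 53.50 sin 13.1° = 12.13 m/s.
The projectile lands when y = 37.5 + (12.13) t − ½·10.0·t² = 0. Positive root: t = (12.13 + √(12.13² + 2·10.0·37.5)) / 10.0 = (12.13 + 29.95) / 10.0 = 4.208 s.
At impact: v_y = v_y0 − g t = −29.95 m/s; vₓ = 52.11 m/s.
Angle below horizontal: arctan(|v_y|/vₓ) = arctan(29.95/52.11) = 29.89°.

29.9°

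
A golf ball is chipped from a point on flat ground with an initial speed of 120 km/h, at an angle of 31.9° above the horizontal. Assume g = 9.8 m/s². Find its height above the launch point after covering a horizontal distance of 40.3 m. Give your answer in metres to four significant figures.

15.15 m

Convert: 120 km/h = 120/3.6 = 33.33 m/s.
Horizontal component vₓ = 33.33 cos 31.9° = 28.30 m/s; vertical v_y0 = 33.33 sin 31.9° = 17.61 m/s.
x = vₓ t ⇒ t = 40.3/28.30 = 1.424 s.
Height: y = v_y0 t − ½ g t² = 17.61 × 1.424 − 4.900 × 1.424² = 25.08 − 9.937 = 15.15 m.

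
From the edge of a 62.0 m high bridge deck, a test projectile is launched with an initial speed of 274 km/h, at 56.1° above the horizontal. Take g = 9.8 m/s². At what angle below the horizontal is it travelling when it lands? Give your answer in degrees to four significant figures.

Convert: 274 km/h = 274/3.6 = 76.11 m/s.
vₓ = 76.11 cos 56.1° = 42.45 m/s; v_y0 = 76.11 sin 56.1° = 63.17 m/s.
The projectile lands when y = 62.0 + (63.17) t − ½·9.80·t² = 0. Positive root: t = (63.17 + √(63.17² + 2·9.80·62.0)) / 9.80 = (63.17 + 72.15) / 9.80 = 13.81 s.
At impact: v_y = v_y0 − g t = −72.15 m/s; vₓ = 42.45 m/s.
Angle below horizontal: arctan(|v_y|/vₓ) = arctan(72.15/42.45) = 59.53°.

59.53°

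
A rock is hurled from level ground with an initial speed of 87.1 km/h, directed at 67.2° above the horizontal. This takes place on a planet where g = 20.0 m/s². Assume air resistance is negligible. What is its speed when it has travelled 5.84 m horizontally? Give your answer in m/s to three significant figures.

13.6 m/s

Convert: 87.1 km/h = 87.1/3.6 = 24.19 m/s.
Components: vₓ = 24.19 cos 67.2° = 9.376 m/s, v_y0 = 24.19 sin 67.2° = 22.30 m/s.
x = vₓ t ⇒ t = 5.84/9.376 = 0.6229 s.
Vertical velocity there: v_y = v_y0 − g t = 22.30 − 20.0 × 0.6229 = 9.846 m/s.
Speed: √(vₓ² + v_y²) = √(9.376² + 9.846²) = 13.60 m/s.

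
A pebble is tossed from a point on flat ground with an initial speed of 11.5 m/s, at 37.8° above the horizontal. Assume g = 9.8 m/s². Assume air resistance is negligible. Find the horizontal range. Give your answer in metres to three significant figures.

vₓ = 11.50 cos 37.8° = 9.087 m/s; v_y0 = 11.50 sin 37.8° = 7.048 m/s.
Time aloft: T = 2 v_y0 / g = 2 × 7.048 / 9.80 = 1.438 s.
Range: R = vₓ T = 9.087 × 1.438 = 13.07 m.

13.1 m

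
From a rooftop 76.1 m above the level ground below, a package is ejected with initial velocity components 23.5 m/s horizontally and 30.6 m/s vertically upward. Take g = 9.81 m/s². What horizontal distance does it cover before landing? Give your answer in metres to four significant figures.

191.4 m

With up positive and y = 0 at the ground: y(t) = 76.1 + (30.60) t − 4.905 t². Setting y = 0 and taking the positive root: t = [30.60 + √(30.60² + 2·9.81·76.1)] / 9.81 = (30.60 + 49.29) / 9.81 = 8.144 s.
Horizontal distance: R = vₓ t = 23.50 × 8.144 = 191.4 m.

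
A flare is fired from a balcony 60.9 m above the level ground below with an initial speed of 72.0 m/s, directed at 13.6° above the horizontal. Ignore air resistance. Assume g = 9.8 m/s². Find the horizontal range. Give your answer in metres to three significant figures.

vₓ = 72.00 cos 13.6° = 69.98 m/s; v_y0 = 72.00 sin 13.6° = 16.93 m/s.
Vertical motion (up positive, ground at y = 0): 4.900 t² − (16.93) t − 60.9 = 0, so t = (16.93 + √(16.93² + 2·9.80·60.9)) / 9.80 = (16.93 + 38.47) / 9.80 = 5.654 s.
Horizontal distance: R = vₓ t = 69.98 × 5.654 = 395.6 m.

396 m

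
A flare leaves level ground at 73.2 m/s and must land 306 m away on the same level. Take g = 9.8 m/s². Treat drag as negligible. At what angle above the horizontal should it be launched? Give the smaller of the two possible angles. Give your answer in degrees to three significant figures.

From R = (v₀²/g) sin 2θ: sin 2θ = 9.80 × 306 / 5358.2 = 0.5597.
2θ = 34.03° or 180° − 34.03° = 146.0°, so θ = 17.02° or 72.98°.
The smaller angle is 17.02°.

17.0°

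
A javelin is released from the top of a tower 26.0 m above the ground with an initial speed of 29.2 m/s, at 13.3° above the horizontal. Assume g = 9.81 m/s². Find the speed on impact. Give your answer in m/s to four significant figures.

Components: vₓ = 29.20 cos 13.3° = 28.42 m/s, v_y0 = 29.20 sin 13.3° = 6.717 m/s.
The projectile lands when y = 26.0 + (6.717) t − ½·9.81·t² = 0. Positive root: t = (6.717 + √(6.717² + 2·9.81·26.0)) / 9.81 = (6.717 + 23.56) / 9.81 = 3.087 s.
Vertical velocity at impact: v_y = v_y0 − g t = 6.717 − 9.81 × 3.087 = −23.56 m/s.
Speed: |v| = √(vₓ² + v_y²) = √(28.42² + 23.56²) = 36.92 m/s.

36.92 m/s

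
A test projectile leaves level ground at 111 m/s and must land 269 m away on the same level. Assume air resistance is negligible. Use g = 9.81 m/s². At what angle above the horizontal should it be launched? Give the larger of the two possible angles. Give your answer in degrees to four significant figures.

R = v₀² sin 2θ / g gives sin 2θ = gR/v₀² = 9.81·269/111² = 0.2142.
2θ = 12.37° or 180° − 12.37° = 167.6°, so θ = 6.184° or 83.82°.
The larger angle is 83.82°.

83.82°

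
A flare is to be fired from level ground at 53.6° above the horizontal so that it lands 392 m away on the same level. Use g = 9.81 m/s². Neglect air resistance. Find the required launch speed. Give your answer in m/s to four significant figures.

On level ground R = v₀² sin 2θ / g ⇒ v₀ = √(gR / sin 2θ).
v₀ = √(9.81 × 392 / sin 107.2°) = √(3846 / 0.9553) = √4025.5 = 63.45 m/s.

63.45 m/s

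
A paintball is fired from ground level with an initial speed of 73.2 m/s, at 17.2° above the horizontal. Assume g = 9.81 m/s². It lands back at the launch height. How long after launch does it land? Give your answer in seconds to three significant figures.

4.41 s

vₓ = 73.20 cos 17.2° = 69.93 m/s; v_y0 = 73.20 sin 17.2° = 21.65 m/s.
It returns to y = 0 when t = 2 v_y0 / g = 2(21.65)/9.81 = 4.413 s.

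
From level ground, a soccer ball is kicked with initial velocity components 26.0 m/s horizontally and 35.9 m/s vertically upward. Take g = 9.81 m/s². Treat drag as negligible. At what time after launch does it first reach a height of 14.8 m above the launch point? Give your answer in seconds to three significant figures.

Set y = v_y0 t − ½ g t² = 14.8: 4.905 t² − 35.90 t + 14.8 = 0.
t = [35.90 ± √(35.90² − 2·9.81·14.8)] / 9.81 = (35.90 ± 31.60) / 9.81, so t = 0.4385 s or t = 6.881 s.
The first (ascending) time is 0.4385 s.

0.439 s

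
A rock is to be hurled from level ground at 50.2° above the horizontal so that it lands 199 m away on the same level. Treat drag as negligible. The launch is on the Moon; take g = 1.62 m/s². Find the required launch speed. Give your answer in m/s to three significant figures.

18.1 m/s

On level ground R = v₀² sin 2θ / g ⇒ v₀ = √(gR / sin 2θ).
v₀ = √(1.62 × 199 / sin 100.4°) = √(322.4 / 0.9836) = √327.76 = 18.10 m/s.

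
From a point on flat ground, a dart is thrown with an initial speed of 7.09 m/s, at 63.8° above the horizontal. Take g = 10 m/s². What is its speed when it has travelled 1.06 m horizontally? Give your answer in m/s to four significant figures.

4.319 m/s

vₓ = 7.090 cos 63.8° = 3.130 m/s; v_y0 = 7.090 sin 63.8° = 6.362 m/s.
x = vₓ t ⇒ t = 1.06/3.130 = 0.3386 s.
Vertical velocity there: v_y = v_y0 − g t = 6.362 − 10.0 × 0.3386 = 2.975 m/s.
Speed: √(vₓ² + v_y²) = √(3.130² + 2.975²) = 4.319 m/s.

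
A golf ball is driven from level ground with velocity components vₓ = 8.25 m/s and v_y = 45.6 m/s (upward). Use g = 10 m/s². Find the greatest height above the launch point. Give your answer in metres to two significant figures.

100 m

At the apex v_y = 0, so H = v_y0²/(2g) = 45.60²/20.00 = 104.0 m.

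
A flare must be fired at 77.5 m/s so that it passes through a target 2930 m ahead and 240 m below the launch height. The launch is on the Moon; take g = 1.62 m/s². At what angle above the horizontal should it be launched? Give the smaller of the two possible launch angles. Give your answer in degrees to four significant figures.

Trajectory: y = x tanθ − g x² (1 + tan²θ)/(2v₀²). With x = 2930, y = −240, v₀ = 77.5, g = 1.62:
1158 tan²θ − 2930 tanθ + (917.8) = 0.
tanθ = [2930 ± √(2930² − 4 × 1158 × (917.8))] / (2 × 1158) = (2930 ± 2082) / 2316, giving tanθ = 0.3662 or 2.165.
θ = 20.11° or 65.20°; the smaller is 20.11°.

20.11°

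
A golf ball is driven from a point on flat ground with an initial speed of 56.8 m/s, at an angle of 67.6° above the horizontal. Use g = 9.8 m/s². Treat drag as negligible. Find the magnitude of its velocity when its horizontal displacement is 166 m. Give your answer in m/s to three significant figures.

Components: vₓ = 56.80 cos 67.6° = 21.64 m/s, v_y0 = 56.80 sin 67.6° = 52.51 m/s.
Time to reach x = 166 m: t = x/vₓ = 166/21.64 = 7.669 s.
Vertical velocity there: v_y = v_y0 − g t = 52.51 − 9.80 × 7.669 = −22.64 m/s.
Speed: √(vₓ² + v_y²) = √(21.64² + 22.64²) = 31.33 m/s.

31.3 m/s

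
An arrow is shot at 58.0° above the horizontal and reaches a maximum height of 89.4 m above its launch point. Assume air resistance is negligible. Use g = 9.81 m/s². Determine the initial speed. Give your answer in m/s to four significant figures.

49.39 m/s

At the peak v_y = 0, so v_y0 = √(2gH) = √(2 × 9.81 × 89.4) = 41.88 m/s.
v_y0 = v₀ sin θ ⇒ v₀ = 41.88 / sin 58.0° = 49.39 m/s.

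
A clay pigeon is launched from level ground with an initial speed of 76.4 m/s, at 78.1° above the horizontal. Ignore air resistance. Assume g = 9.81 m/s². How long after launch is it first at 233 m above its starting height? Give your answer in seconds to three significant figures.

4.37 s

Horizontal component vₓ = 76.40 cos 78.1° = 15.75 m/s; vertical v_y0 = 76.40 sin 78.1° = 74.76 m/s.
Set y = v_y0 t − ½ g t² = 233: 4.905 t² − 74.76 t + 233 = 0.
t = [74.76 ± √(74.76² − 2·9.81·233)] / 9.81 = (74.76 ± 31.90) / 9.81, so t = 4.369 s or t = 10.87 s.
The first (ascending) time is 4.369 s.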